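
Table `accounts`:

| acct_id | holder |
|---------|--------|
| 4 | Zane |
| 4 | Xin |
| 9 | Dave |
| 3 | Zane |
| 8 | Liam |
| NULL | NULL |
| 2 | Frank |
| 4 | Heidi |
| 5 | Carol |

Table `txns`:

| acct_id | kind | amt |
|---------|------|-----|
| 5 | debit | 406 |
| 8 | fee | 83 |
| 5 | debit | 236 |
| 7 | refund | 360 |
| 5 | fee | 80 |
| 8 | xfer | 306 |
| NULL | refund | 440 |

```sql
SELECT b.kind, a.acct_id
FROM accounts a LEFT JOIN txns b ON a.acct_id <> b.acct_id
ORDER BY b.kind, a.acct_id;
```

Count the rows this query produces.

44

LEFT JOIN keeps every row from `accounts`; unmatched rows get NULL for `txns`'s columns.
Matching on a.acct_id <> b.acct_id. A NULL in a compared column never satisfies the condition.
- a[0] acct_id=4 → 6 match(es) in b → 6 row(s).
- a[1] acct_id=4 → 6 match(es) in b → 6 row(s).
- a[2] acct_id=9 → 6 match(es) in b → 6 row(s).
- a[3] acct_id=3 → 6 match(es) in b → 6 row(s).
- a[4] acct_id=8 → 4 match(es) in b → 4 row(s).
- a[5] acct_id=NULL → no match; kept with NULLs on the b side.
- a[6] acct_id=2 → 6 match(es) in b → 6 row(s).
- a[7] acct_id=4 → 6 match(es) in b → 6 row(s).
- a[8] acct_id=5 → 3 match(es) in b → 3 row(s).
Total: 43 matched + 1 padded = 44 rows.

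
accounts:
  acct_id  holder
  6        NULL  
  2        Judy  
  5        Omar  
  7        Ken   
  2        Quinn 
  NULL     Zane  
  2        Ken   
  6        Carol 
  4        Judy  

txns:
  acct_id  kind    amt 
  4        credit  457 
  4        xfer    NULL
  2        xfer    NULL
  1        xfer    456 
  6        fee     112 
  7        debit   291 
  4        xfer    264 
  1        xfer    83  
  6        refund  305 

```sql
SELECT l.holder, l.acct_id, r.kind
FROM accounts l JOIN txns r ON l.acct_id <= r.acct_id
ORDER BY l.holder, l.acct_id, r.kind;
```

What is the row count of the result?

37

INNER JOIN keeps only pairs where the ON condition holds.
Matching on l.acct_id <= r.acct_id. A NULL in a compared column never satisfies the condition.
- l (acct_id=6) pairs with 3 row(s) of r.
- l (acct_id=2) pairs with 7 row(s) of r.
- l (acct_id=5) pairs with 3 row(s) of r.
- l (acct_id=7) pairs with 1 row(s) of r.
- l (acct_id=2) pairs with 7 row(s) of r.
- l (acct_id=NULL) has no partner → excluded.
- l (acct_id=2) pairs with 7 row(s) of r.
- l (acct_id=6) pairs with 3 row(s) of r.
- l (acct_id=4) pairs with 6 row(s) of r.
Total: 37 rows.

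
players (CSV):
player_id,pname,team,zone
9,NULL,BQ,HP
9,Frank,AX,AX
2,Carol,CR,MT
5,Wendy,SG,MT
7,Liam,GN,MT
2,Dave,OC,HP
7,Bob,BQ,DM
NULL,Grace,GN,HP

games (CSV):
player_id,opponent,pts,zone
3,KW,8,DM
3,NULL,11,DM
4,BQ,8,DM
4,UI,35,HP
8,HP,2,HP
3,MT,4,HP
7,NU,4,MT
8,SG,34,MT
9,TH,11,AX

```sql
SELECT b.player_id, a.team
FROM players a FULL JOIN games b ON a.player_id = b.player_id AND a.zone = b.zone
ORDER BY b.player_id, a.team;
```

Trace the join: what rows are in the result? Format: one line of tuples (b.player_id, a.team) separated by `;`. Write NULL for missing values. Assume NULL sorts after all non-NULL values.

FULL OUTER JOIN keeps every row from both sides; unmatched rows get NULL for the other side's columns.
Matching on a.player_id = b.player_id AND a.zone = b.zone. A NULL in a compared column never satisfies the condition.
- player_id=9, zone=HP: no b row matches, row kept with b columns NULL.
- player_id=9, zone=AX: 1 matching b row(s), so 1 row(s) emitted.
- player_id=2, zone=MT: no b row matches, row kept with b columns NULL.
- player_id=5, zone=MT: no b row matches, row kept with b columns NULL.
- player_id=7, zone=MT: 1 matching b row(s), so 1 row(s) emitted.
- player_id=2, zone=HP: no b row matches, row kept with b columns NULL.
- player_id=7, zone=DM: no b row matches, row kept with b columns NULL.
- player_id=NULL, zone=HP: no b row matches, row kept with b columns NULL.
- 7 b row(s) had no a match → kept, a columns NULL.

(3, NULL); (3, NULL); (3, NULL); (4, NULL); (4, NULL); (7, GN); (8, NULL); (8, NULL); (9, AX); (NULL, BQ); (NULL, BQ); (NULL, CR); (NULL, GN); (NULL, OC); (NULL, SG)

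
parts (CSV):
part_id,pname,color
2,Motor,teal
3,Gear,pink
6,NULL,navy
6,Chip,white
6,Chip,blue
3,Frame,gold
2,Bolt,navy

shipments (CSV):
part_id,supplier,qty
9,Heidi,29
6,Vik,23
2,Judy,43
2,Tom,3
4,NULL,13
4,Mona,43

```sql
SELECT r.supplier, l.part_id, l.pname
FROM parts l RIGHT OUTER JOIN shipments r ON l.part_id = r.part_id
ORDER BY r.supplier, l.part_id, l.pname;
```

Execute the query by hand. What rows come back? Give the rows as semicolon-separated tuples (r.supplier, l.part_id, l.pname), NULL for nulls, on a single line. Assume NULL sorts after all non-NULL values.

RIGHT JOIN keeps every row from `shipments`; unmatched rows get NULL for `parts`'s columns.
Matching on l.part_id = r.part_id.
- l (part_id=2) pairs with 2 row(s) of r.
- l (part_id=3) has no partner in r.
- l (part_id=6) pairs with 1 row(s) of r.
- l (part_id=6) pairs with 1 row(s) of r.
- l (part_id=6) pairs with 1 row(s) of r.
- l (part_id=3) has no partner in r.
- l (part_id=2) pairs with 2 row(s) of r.
- plus 3 unmatched r row(s), each kept with NULL l columns.
After projecting and ordering:
r.supplier | l.part_id | l.pname
Heidi | NULL | NULL
Judy | 2 | Bolt
Judy | 2 | Motor
Mona | NULL | NULL
Tom | 2 | Bolt
Tom | 2 | Motor
Vik | 6 | Chip
Vik | 6 | Chip
Vik | 6 | NULL
NULL | NULL | NULL

(Heidi, NULL, NULL); (Judy, 2, Bolt); (Judy, 2, Motor); (Mona, NULL, NULL); (Tom, 2, Bolt); (Tom, 2, Motor); (Vik, 6, Chip); (Vik, 6, Chip); (Vik, 6, NULL); (NULL, NULL, NULL)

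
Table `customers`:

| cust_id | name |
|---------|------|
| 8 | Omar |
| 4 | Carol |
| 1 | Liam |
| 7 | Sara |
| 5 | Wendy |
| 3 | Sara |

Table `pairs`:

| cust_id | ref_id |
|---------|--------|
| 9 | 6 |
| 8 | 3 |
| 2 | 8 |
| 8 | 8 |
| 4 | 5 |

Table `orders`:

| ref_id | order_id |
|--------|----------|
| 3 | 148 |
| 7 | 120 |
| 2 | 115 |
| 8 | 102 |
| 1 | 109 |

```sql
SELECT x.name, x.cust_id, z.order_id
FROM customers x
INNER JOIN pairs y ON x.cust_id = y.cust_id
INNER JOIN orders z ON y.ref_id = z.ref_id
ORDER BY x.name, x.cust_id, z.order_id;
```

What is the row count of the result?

Step 1 — x INNER JOIN y on cust_id → 3 row(s).
Then INNER JOIN `orders z` on ref_id: keep only rows whose y.ref_id appears in z.
Result: 2 row(s).

2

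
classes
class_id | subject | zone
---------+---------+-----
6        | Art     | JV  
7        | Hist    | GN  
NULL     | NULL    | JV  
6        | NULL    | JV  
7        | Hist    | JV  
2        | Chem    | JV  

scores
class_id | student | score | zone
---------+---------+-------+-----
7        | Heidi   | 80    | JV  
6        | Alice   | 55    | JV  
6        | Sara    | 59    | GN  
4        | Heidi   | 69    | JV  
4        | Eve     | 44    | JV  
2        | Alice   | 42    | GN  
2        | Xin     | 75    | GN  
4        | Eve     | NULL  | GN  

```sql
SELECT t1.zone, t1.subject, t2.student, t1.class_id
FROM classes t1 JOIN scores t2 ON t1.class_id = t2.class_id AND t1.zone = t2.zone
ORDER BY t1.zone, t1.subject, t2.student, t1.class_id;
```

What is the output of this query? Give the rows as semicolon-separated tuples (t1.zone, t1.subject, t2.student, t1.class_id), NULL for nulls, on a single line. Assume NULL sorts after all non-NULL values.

(JV, Art, Alice, 6); (JV, Hist, Heidi, 7); (JV, NULL, Alice, 6)

INNER JOIN keeps only pairs where the ON condition holds.
Matching on t1.class_id = t2.class_id AND t1.zone = t2.zone. A NULL in a compared column never satisfies the condition.
- t1 row (class_id=6, zone=JV): matches 1 t2 row(s) → 1 output row(s).
- t1 row (class_id=7, zone=GN): no match → dropped.
- t1 row (class_id=NULL, zone=JV): no match → dropped.
- t1 row (class_id=6, zone=JV): matches 1 t2 row(s) → 1 output row(s).
- t1 row (class_id=7, zone=JV): matches 1 t2 row(s) → 1 output row(s).
- t1 row (class_id=2, zone=JV): no match → dropped.
After projecting and ordering:
t1.zone | t1.subject | t2.student | t1.class_id
JV | Art | Alice | 6
JV | Hist | Heidi | 7
JV | NULL | Alice | 6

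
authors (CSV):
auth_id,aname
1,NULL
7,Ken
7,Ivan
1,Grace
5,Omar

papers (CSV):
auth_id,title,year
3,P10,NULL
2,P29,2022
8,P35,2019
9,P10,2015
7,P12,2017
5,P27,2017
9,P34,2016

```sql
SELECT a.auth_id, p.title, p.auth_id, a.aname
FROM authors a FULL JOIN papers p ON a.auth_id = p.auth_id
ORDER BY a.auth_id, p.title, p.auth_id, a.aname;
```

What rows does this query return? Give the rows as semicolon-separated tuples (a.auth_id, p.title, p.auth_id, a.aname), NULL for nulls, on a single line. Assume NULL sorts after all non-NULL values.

(1, NULL, NULL, Grace); (1, NULL, NULL, NULL); (5, P27, 5, Omar); (7, P12, 7, Ivan); (7, P12, 7, Ken); (NULL, P10, 3, NULL); (NULL, P10, 9, NULL); (NULL, P29, 2, NULL); (NULL, P34, 9, NULL); (NULL, P35, 8, NULL)

FULL OUTER JOIN keeps every row from both sides; unmatched rows get NULL for the other side's columns.
Matching on a.auth_id = p.auth_id.
Matched pairs: 3; unmatched a rows kept: 2; unmatched p rows kept: 5.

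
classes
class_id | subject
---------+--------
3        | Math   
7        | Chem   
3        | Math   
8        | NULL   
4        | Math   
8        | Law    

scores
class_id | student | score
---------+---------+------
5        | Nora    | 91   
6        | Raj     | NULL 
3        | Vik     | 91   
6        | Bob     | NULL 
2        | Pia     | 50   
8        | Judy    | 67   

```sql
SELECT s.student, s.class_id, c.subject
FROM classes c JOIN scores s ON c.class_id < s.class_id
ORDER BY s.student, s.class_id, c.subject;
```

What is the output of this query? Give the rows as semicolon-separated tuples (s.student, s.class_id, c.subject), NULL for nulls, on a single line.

(Bob, 6, Math); (Bob, 6, Math); (Bob, 6, Math); (Judy, 8, Chem); (Judy, 8, Math); (Judy, 8, Math); (Judy, 8, Math); (Nora, 5, Math); (Nora, 5, Math); (Nora, 5, Math); (Raj, 6, Math); (Raj, 6, Math); (Raj, 6, Math)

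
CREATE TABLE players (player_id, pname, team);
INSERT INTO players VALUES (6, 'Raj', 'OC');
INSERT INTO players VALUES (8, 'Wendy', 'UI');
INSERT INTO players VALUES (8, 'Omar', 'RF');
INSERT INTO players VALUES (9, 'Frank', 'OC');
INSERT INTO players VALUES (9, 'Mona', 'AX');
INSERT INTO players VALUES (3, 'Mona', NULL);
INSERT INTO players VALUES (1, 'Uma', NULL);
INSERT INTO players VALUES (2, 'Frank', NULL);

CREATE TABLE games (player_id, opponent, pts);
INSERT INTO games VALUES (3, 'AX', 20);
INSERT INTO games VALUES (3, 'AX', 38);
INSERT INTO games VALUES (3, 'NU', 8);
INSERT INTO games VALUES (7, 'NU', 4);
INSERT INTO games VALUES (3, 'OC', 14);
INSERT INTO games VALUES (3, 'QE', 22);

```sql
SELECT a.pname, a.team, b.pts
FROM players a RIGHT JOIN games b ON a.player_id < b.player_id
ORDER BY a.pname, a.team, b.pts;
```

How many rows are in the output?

14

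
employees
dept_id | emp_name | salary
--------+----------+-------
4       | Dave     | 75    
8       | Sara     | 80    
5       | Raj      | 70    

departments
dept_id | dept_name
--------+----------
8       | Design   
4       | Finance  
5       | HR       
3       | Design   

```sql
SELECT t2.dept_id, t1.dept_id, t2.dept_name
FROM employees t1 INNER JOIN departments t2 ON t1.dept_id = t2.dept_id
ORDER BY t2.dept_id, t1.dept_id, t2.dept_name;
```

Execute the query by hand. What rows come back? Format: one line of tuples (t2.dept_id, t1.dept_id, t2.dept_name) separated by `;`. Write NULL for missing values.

(4, 4, Finance); (5, 5, HR); (8, 8, Design)

INNER JOIN keeps only pairs where the ON condition holds.
Matching on t1.dept_id = t2.dept_id.
- t1[0] dept_id=4 → 1 match(es) in t2 → 1 row(s).
- t1[1] dept_id=8 → 1 match(es) in t2 → 1 row(s).
- t1[2] dept_id=5 → 1 match(es) in t2 → 1 row(s).
After projecting and ordering:
t2.dept_id | t1.dept_id | t2.dept_name
4 | 4 | Finance
5 | 5 | HR
8 | 8 | Design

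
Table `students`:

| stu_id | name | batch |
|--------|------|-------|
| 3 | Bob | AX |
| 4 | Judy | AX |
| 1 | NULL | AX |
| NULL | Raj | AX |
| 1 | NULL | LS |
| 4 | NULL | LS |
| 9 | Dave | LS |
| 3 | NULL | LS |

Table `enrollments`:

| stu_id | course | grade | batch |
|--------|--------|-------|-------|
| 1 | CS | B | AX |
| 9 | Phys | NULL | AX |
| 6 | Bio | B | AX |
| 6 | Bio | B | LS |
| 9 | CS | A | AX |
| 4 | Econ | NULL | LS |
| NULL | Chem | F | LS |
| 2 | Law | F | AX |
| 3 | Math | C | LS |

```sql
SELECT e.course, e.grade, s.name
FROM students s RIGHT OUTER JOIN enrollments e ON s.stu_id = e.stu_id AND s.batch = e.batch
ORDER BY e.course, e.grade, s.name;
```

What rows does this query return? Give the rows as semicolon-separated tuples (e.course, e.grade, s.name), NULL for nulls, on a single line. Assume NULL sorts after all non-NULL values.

(Bio, B, NULL); (Bio, B, NULL); (CS, A, NULL); (CS, B, NULL); (Chem, F, NULL); (Econ, NULL, NULL); (Law, F, NULL); (Math, C, NULL); (Phys, NULL, NULL)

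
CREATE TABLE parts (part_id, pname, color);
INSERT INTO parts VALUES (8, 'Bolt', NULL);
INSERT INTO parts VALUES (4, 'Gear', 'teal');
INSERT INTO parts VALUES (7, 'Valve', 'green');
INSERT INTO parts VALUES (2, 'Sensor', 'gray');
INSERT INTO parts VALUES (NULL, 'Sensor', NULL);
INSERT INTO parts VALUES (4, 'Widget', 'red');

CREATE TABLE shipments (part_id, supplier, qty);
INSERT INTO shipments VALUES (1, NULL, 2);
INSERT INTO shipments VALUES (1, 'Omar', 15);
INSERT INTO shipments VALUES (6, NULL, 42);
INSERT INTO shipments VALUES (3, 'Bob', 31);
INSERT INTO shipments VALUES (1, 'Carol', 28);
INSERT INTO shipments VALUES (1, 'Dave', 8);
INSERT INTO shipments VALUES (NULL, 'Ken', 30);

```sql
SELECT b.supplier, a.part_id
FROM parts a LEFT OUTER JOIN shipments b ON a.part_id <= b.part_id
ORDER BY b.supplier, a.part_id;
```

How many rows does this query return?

7

LEFT JOIN keeps every row from `parts`; unmatched rows get NULL for `shipments`'s columns.
Matching on a.part_id <= b.part_id. A NULL in a compared column never satisfies the condition.
- a (part_id=8) has no partner → padded with NULL.
- a (part_id=4) pairs with 1 row(s) of b.
- a (part_id=7) has no partner → padded with NULL.
- a (part_id=2) pairs with 2 row(s) of b.
- a (part_id=NULL) has no partner → padded with NULL.
- a (part_id=4) pairs with 1 row(s) of b.
Total: 4 matched + 3 padded = 7 rows.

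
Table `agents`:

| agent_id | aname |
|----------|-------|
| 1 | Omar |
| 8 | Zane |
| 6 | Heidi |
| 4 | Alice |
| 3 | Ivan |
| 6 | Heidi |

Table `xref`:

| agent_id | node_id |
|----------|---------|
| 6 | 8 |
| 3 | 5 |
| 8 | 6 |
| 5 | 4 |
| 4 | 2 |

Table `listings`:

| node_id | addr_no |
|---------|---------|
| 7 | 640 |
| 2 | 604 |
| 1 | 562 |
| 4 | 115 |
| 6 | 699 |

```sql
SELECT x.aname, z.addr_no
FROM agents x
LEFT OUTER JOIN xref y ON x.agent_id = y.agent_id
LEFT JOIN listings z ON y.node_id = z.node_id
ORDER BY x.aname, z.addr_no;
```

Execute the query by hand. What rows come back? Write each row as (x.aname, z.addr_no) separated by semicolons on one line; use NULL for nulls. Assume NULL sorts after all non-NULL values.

(Alice, 604); (Heidi, NULL); (Heidi, NULL); (Ivan, NULL); (Omar, NULL); (Zane, 699)

Evaluate left to right. First `agents x LEFT JOIN xref y` on agent_id: 6 row(s).
Then LEFT JOIN `listings z` on node_id: each of those 6 rows is kept; rows whose y.node_id has no match in z get NULL for z's columns.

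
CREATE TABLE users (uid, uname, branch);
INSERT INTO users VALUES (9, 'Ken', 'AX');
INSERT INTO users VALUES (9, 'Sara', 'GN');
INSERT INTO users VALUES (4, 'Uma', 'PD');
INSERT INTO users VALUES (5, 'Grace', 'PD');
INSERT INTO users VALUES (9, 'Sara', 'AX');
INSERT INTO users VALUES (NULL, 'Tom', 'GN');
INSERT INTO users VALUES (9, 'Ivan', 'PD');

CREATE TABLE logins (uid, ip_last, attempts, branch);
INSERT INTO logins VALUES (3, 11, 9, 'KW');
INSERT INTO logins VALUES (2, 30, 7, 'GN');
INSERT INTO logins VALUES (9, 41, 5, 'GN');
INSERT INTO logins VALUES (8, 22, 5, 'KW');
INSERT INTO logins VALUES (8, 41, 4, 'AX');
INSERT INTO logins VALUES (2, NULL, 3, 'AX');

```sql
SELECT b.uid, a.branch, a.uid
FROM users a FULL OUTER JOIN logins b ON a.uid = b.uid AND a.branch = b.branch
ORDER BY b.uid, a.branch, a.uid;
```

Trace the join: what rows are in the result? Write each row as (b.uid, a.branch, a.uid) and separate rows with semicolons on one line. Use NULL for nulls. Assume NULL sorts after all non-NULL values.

FULL OUTER JOIN keeps every row from both sides; unmatched rows get NULL for the other side's columns.
Matching on a.uid = b.uid AND a.branch = b.branch. A NULL in a compared column never satisfies the condition.
Matched pairs: 1; unmatched a rows kept: 6; unmatched b rows kept: 5.

(2, NULL, NULL); (2, NULL, NULL); (3, NULL, NULL); (8, NULL, NULL); (8, NULL, NULL); (9, GN, 9); (NULL, AX, 9); (NULL, AX, 9); (NULL, GN, NULL); (NULL, PD, 4); (NULL, PD, 5); (NULL, PD, 9)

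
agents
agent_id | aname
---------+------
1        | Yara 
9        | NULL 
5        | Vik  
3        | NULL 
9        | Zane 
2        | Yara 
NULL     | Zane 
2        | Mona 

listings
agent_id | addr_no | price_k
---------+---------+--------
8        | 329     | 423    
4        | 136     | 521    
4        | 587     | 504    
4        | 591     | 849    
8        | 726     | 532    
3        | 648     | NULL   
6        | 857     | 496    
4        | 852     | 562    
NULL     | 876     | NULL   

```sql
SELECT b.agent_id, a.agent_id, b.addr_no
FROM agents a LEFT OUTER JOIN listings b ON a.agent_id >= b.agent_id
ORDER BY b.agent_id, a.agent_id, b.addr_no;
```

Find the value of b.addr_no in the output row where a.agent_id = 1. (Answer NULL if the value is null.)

LEFT JOIN keeps every row from `agents`; unmatched rows get NULL for `listings`'s columns.
Matching on a.agent_id >= b.agent_id. A NULL in a compared column never satisfies the condition.
- a row (agent_id=1): no match → kept, b columns NULL.
- a row (agent_id=9): matches 8 b row(s) → 8 output row(s).
- a row (agent_id=5): matches 5 b row(s) → 5 output row(s).
- a row (agent_id=3): matches 1 b row(s) → 1 output row(s).
- a row (agent_id=9): matches 8 b row(s) → 8 output row(s).
- a row (agent_id=2): no match → kept, b columns NULL.
- a row (agent_id=NULL): no match → kept, b columns NULL.
- a row (agent_id=2): no match → kept, b columns NULL.

NULL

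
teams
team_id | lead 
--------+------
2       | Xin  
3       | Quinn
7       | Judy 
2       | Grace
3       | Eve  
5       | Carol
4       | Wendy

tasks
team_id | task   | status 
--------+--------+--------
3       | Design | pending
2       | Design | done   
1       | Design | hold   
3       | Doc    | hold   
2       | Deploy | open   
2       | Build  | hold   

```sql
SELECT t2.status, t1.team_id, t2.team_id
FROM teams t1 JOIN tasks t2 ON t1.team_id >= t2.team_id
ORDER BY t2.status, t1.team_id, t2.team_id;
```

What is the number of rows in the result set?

INNER JOIN keeps only pairs where the ON condition holds.
Matching on t1.team_id >= t2.team_id.
- t1[0] team_id=2 → 4 match(es) in t2 → 4 row(s).
- t1[1] team_id=3 → 6 match(es) in t2 → 6 row(s).
- t1[2] team_id=7 → 6 match(es) in t2 → 6 row(s).
- t1[3] team_id=2 → 4 match(es) in t2 → 4 row(s).
- t1[4] team_id=3 → 6 match(es) in t2 → 6 row(s).
- t1[5] team_id=5 → 6 match(es) in t2 → 6 row(s).
- t1[6] team_id=4 → 6 match(es) in t2 → 6 row(s).
Total: 38 rows.

38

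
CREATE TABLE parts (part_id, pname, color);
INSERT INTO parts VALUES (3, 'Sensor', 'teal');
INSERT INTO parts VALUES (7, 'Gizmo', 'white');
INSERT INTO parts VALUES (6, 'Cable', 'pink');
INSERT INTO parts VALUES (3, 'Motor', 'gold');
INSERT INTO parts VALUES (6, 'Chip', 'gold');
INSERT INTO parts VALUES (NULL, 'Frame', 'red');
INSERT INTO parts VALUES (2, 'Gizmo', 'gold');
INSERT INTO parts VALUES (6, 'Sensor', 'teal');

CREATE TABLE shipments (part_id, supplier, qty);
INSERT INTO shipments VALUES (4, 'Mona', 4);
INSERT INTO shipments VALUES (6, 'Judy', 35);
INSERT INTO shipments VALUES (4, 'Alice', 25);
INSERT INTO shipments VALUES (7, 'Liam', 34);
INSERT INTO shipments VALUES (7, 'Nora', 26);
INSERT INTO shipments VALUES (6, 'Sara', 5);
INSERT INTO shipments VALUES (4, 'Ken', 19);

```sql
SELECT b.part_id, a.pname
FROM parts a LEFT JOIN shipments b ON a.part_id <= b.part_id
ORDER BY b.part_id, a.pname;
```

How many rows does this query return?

36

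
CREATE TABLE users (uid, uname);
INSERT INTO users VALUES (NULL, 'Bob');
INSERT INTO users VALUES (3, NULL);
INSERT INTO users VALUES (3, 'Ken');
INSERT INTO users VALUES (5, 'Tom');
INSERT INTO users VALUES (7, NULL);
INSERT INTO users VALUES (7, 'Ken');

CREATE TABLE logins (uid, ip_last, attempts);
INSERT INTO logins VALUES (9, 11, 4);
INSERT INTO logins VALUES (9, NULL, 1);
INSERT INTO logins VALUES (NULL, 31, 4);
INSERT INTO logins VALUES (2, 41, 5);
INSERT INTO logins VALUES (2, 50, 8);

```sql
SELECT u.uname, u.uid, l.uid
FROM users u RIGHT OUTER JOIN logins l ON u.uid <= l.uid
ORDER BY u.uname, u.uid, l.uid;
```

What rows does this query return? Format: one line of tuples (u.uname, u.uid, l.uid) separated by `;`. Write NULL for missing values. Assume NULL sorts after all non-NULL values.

RIGHT JOIN keeps every row from `logins`; unmatched rows get NULL for `users`'s columns.
Matching on u.uid <= l.uid. A NULL in a compared column never satisfies the condition.
Matched pairs: 10; unmatched l rows kept: 3.

(Ken, 3, 9); (Ken, 3, 9); (Ken, 7, 9); (Ken, 7, 9); (Tom, 5, 9); (Tom, 5, 9); (NULL, 3, 9); (NULL, 3, 9); (NULL, 7, 9); (NULL, 7, 9); (NULL, NULL, 2); (NULL, NULL, 2); (NULL, NULL, NULL)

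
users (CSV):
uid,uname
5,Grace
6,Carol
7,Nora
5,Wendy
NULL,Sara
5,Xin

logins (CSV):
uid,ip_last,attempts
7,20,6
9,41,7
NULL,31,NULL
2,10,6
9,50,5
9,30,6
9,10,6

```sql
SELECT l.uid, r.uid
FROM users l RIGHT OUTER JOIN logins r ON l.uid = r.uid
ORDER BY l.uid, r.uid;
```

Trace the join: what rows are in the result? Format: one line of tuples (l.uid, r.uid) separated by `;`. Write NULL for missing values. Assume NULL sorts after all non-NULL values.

(7, 7); (NULL, 2); (NULL, 9); (NULL, 9); (NULL, 9); (NULL, 9); (NULL, NULL)

RIGHT JOIN keeps every row from `logins`; unmatched rows get NULL for `users`'s columns.
Matching on l.uid = r.uid. A NULL in a compared column never satisfies the condition.
- uid=5: no matching r row.
- uid=6: no matching r row.
- uid=7: 1 matching r row(s), so 1 row(s) emitted.
- uid=5: no matching r row.
- uid=NULL: no matching r row.
- uid=5: no matching r row.
- 6 r row(s) had no l match → kept, l columns NULL.
After projecting and ordering:
l.uid | r.uid
7 | 7
NULL | 2
NULL | 9
NULL | 9
NULL | 9
NULL | 9
NULL | NULL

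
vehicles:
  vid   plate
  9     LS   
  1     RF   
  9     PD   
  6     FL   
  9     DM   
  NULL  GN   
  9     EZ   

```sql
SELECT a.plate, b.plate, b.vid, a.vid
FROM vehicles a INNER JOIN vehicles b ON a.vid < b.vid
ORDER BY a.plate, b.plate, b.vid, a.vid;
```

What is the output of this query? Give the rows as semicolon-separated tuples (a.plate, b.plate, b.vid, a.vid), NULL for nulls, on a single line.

INNER JOIN keeps only pairs where the ON condition holds.
Matching on a.vid < b.vid. A NULL in a compared column never satisfies the condition.
- a[0] vid=9 → no match; dropped.
- a[1] vid=1 → 5 match(es) in b → 5 row(s).
- a[2] vid=9 → no match; dropped.
- a[3] vid=6 → 4 match(es) in b → 4 row(s).
- a[4] vid=9 → no match; dropped.
- a[5] vid=NULL → no match; dropped.
- a[6] vid=9 → no match; dropped.
After projecting and ordering:
a.plate | b.plate | b.vid | a.vid
FL | DM | 9 | 6
FL | EZ | 9 | 6
FL | LS | 9 | 6
FL | PD | 9 | 6
RF | DM | 9 | 1
RF | EZ | 9 | 1
RF | FL | 6 | 1
RF | LS | 9 | 1
RF | PD | 9 | 1

(FL, DM, 9, 6); (FL, EZ, 9, 6); (FL, LS, 9, 6); (FL, PD, 9, 6); (RF, DM, 9, 1); (RF, EZ, 9, 1); (RF, FL, 6, 1); (RF, LS, 9, 1); (RF, PD, 9, 1)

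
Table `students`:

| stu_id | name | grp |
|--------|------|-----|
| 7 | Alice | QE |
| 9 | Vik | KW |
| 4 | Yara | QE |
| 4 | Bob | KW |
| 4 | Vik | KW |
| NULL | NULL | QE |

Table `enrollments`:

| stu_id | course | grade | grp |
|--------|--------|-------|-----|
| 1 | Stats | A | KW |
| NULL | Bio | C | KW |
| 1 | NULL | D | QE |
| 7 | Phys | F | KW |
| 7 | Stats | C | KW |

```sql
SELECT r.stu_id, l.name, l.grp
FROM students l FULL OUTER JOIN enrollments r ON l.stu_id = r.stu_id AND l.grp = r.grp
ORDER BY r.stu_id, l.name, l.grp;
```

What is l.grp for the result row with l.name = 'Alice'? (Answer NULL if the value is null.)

QE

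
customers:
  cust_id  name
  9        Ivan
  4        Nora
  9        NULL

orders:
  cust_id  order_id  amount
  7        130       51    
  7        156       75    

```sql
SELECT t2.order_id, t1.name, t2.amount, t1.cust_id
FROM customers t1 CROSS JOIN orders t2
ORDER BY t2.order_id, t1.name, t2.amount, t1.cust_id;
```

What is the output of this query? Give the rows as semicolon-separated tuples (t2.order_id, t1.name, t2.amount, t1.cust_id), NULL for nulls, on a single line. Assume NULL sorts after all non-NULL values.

CROSS JOIN pairs every row of `customers` with every row of `orders`: 3 × 2 = 6 rows.
After projecting and ordering:
t2.order_id | t1.name | t2.amount | t1.cust_id
130 | Ivan | 51 | 9
130 | Nora | 51 | 4
130 | NULL | 51 | 9
156 | Ivan | 75 | 9
156 | Nora | 75 | 4
156 | NULL | 75 | 9

(130, Ivan, 51, 9); (130, Nora, 51, 4); (130, NULL, 51, 9); (156, Ivan, 75, 9); (156, Nora, 75, 4); (156, NULL, 75, 9)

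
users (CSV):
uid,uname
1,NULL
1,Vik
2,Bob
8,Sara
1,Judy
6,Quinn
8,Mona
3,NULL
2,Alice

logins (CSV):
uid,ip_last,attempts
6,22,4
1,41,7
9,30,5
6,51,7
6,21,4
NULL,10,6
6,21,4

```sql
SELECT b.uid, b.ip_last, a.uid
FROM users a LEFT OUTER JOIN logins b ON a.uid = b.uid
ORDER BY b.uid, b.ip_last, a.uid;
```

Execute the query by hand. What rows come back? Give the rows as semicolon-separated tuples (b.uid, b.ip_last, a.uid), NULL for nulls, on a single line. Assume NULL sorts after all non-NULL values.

LEFT JOIN keeps every row from `users`; unmatched rows get NULL for `logins`'s columns.
Matching on a.uid = b.uid. A NULL in a compared column never satisfies the condition.
- a row (uid=1): matches 1 b row(s) → 1 output row(s).
- a row (uid=1): matches 1 b row(s) → 1 output row(s).
- a row (uid=2): no match → kept, b columns NULL.
- a row (uid=8): no match → kept, b columns NULL.
- a row (uid=1): matches 1 b row(s) → 1 output row(s).
- a row (uid=6): matches 4 b row(s) → 4 output row(s).
- a row (uid=8): no match → kept, b columns NULL.
- a row (uid=3): no match → kept, b columns NULL.
- a row (uid=2): no match → kept, b columns NULL.

(1, 41, 1); (1, 41, 1); (1, 41, 1); (6, 21, 6); (6, 21, 6); (6, 22, 6); (6, 51, 6); (NULL, NULL, 2); (NULL, NULL, 2); (NULL, NULL, 3); (NULL, NULL, 8); (NULL, NULL, 8)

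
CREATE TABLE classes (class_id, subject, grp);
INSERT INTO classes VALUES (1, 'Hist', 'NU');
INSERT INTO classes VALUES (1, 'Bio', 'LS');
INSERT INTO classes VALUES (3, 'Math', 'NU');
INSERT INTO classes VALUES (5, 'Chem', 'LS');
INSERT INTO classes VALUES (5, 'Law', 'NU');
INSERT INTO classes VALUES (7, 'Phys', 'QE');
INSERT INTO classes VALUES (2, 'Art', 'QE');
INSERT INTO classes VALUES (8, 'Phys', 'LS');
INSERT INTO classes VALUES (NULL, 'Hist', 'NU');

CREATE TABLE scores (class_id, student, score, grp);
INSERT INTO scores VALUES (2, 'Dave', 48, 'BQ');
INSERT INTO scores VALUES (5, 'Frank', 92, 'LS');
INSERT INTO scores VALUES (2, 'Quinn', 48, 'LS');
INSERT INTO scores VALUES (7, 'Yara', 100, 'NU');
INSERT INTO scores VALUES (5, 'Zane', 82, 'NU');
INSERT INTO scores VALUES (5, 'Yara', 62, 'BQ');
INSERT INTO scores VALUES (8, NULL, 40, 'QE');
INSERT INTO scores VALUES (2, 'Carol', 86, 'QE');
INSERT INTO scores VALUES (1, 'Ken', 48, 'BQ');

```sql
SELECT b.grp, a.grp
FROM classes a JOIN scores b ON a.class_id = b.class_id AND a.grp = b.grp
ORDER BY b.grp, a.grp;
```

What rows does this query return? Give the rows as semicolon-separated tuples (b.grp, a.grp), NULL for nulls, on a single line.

INNER JOIN keeps only pairs where the ON condition holds.
Matching on a.class_id = b.class_id AND a.grp = b.grp. A NULL in a compared column never satisfies the condition.
Matched pairs: 3.

(LS, LS); (NU, NU); (QE, QE)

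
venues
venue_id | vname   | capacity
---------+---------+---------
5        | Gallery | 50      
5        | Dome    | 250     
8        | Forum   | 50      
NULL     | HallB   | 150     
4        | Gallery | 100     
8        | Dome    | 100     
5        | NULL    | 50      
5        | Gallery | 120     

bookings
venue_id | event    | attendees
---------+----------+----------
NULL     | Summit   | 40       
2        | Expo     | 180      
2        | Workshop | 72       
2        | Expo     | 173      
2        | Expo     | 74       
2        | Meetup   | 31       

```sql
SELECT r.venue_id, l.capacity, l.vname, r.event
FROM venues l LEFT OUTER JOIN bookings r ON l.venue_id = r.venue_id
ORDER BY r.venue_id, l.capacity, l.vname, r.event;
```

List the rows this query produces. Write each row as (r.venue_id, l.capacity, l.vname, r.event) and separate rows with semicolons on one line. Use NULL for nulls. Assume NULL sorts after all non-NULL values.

LEFT JOIN keeps every row from `venues`; unmatched rows get NULL for `bookings`'s columns.
Matching on l.venue_id = r.venue_id. A NULL in a compared column never satisfies the condition.
Matched pairs: 0; unmatched l rows kept: 8.

(NULL, 50, Forum, NULL); (NULL, 50, Gallery, NULL); (NULL, 50, NULL, NULL); (NULL, 100, Dome, NULL); (NULL, 100, Gallery, NULL); (NULL, 120, Gallery, NULL); (NULL, 150, HallB, NULL); (NULL, 250, Dome, NULL)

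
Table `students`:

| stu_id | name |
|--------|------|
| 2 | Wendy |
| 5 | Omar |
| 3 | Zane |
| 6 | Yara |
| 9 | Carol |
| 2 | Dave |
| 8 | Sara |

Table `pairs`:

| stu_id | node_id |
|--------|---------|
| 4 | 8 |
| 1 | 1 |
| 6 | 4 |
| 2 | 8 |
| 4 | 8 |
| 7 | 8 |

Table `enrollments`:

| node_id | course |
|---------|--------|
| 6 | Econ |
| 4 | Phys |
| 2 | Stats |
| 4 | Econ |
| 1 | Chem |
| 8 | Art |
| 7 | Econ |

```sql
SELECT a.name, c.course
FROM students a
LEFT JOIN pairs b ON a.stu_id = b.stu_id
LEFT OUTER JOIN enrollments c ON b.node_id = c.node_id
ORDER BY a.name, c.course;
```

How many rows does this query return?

8

Joins associate left-to-right: students LEFT JOIN pairs on stu_id gives 7 intermediate row(s).
Then LEFT JOIN `enrollments c` on node_id: each of those 7 rows is kept; rows whose b.node_id has no match in c get NULL for c's columns.
Result: 8 row(s).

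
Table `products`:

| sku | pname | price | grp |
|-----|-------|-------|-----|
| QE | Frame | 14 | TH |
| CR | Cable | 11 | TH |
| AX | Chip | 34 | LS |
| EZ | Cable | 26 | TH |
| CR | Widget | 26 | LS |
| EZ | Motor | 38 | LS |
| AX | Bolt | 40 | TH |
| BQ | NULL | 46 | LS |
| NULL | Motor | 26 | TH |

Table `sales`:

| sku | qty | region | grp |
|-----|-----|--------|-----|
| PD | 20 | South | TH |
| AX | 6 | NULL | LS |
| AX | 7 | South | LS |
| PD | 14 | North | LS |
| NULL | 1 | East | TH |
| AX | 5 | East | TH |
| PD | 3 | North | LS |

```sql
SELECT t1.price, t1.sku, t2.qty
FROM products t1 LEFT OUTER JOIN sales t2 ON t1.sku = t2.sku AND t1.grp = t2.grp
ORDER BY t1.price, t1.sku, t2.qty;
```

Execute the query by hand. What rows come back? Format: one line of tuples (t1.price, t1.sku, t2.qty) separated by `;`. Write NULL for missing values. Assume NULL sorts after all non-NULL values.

(11, CR, NULL); (14, QE, NULL); (26, CR, NULL); (26, EZ, NULL); (26, NULL, NULL); (34, AX, 6); (34, AX, 7); (38, EZ, NULL); (40, AX, 5); (46, BQ, NULL)

LEFT JOIN keeps every row from `products`; unmatched rows get NULL for `sales`'s columns.
Matching on t1.sku = t2.sku AND t1.grp = t2.grp. A NULL in a compared column never satisfies the condition.
- t1 row (sku=QE, grp=TH): no match → kept, t2 columns NULL.
- t1 row (sku=CR, grp=TH): no match → kept, t2 columns NULL.
- t1 row (sku=AX, grp=LS): matches 2 t2 row(s) → 2 output row(s).
- t1 row (sku=EZ, grp=TH): no match → kept, t2 columns NULL.
- t1 row (sku=CR, grp=LS): no match → kept, t2 columns NULL.
- t1 row (sku=EZ, grp=LS): no match → kept, t2 columns NULL.
- t1 row (sku=AX, grp=TH): matches 1 t2 row(s) → 1 output row(s).
- t1 row (sku=BQ, grp=LS): no match → kept, t2 columns NULL.
- t1 row (sku=NULL, grp=TH): no match → kept, t2 columns NULL.
After projecting and ordering:
t1.price | t1.sku | t2.qty
11 | CR | NULL
14 | QE | NULL
26 | CR | NULL
26 | EZ | NULL
26 | NULL | NULL
34 | AX | 6
34 | AX | 7
38 | EZ | NULL
40 | AX | 5
46 | BQ | NULL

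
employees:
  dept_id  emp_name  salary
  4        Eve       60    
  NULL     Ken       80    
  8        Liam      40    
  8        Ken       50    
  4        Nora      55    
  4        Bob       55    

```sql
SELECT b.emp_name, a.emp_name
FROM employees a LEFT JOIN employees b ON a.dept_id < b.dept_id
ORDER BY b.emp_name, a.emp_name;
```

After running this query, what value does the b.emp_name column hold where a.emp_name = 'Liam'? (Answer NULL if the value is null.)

NULL

LEFT JOIN keeps every row from `employees a`; unmatched rows get NULL for `employees b`'s columns.
Matching on a.dept_id < b.dept_id. A NULL in a compared column never satisfies the condition.
- a (dept_id=4) pairs with 2 row(s) of b.
- a (dept_id=NULL) has no partner → padded with NULL.
- a (dept_id=8) has no partner → padded with NULL.
- a (dept_id=8) has no partner → padded with NULL.
- a (dept_id=4) pairs with 2 row(s) of b.
- a (dept_id=4) pairs with 2 row(s) of b.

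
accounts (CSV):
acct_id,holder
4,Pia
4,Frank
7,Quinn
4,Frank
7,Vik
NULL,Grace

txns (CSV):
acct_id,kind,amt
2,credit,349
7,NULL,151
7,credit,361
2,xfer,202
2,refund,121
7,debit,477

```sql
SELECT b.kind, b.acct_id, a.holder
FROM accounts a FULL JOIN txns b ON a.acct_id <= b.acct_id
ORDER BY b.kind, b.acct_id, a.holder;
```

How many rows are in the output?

19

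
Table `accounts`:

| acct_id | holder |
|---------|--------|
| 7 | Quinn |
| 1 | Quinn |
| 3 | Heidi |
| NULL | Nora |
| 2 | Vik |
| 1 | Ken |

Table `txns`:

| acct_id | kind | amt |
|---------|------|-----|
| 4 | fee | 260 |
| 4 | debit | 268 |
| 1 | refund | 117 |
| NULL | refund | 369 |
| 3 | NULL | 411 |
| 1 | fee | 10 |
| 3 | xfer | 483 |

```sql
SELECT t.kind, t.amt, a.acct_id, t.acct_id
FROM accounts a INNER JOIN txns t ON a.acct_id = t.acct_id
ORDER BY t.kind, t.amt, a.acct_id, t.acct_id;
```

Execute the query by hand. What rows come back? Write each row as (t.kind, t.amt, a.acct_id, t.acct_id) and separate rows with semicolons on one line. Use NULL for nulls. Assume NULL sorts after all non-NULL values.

(fee, 10, 1, 1); (fee, 10, 1, 1); (refund, 117, 1, 1); (refund, 117, 1, 1); (xfer, 483, 3, 3); (NULL, 411, 3, 3)

INNER JOIN keeps only pairs where the ON condition holds.
Matching on a.acct_id = t.acct_id. A NULL in a compared column never satisfies the condition.
Matched pairs: 6.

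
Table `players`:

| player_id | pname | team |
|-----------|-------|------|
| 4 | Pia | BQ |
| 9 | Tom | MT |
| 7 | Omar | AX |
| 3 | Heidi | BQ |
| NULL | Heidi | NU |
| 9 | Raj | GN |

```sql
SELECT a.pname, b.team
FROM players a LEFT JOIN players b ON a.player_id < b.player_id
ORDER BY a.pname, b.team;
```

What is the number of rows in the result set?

LEFT JOIN keeps every row from `players a`; unmatched rows get NULL for `players b`'s columns.
Matching on a.player_id < b.player_id. A NULL in a compared column never satisfies the condition.
- a row (player_id=4): matches 3 b row(s) → 3 output row(s).
- a row (player_id=9): no match → kept, b columns NULL.
- a row (player_id=7): matches 2 b row(s) → 2 output row(s).
- a row (player_id=3): matches 4 b row(s) → 4 output row(s).
- a row (player_id=NULL): no match → kept, b columns NULL.
- a row (player_id=9): no match → kept, b columns NULL.
Total: 9 matched + 3 padded = 12 rows.

12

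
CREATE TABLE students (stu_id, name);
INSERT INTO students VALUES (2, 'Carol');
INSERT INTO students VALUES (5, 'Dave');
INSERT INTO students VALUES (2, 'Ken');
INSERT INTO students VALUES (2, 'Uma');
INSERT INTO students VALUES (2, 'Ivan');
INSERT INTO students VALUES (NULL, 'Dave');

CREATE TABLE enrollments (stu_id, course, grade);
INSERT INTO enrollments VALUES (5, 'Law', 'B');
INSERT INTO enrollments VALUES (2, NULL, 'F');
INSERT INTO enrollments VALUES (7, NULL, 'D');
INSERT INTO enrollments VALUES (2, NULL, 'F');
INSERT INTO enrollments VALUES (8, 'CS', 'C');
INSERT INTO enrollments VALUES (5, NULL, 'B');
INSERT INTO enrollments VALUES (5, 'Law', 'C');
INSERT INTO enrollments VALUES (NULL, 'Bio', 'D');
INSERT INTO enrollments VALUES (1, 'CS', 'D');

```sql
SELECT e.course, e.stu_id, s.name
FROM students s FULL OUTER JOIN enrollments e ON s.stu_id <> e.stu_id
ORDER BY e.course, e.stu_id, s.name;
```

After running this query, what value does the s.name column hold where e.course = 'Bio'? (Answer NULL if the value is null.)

FULL OUTER JOIN keeps every row from both sides; unmatched rows get NULL for the other side's columns.
Matching on s.stu_id <> e.stu_id. A NULL in a compared column never satisfies the condition.
- s (stu_id=2) pairs with 6 row(s) of e.
- s (stu_id=5) pairs with 5 row(s) of e.
- s (stu_id=2) pairs with 6 row(s) of e.
- s (stu_id=2) pairs with 6 row(s) of e.
- s (stu_id=2) pairs with 6 row(s) of e.
- s (stu_id=NULL) has no partner → padded with NULL.
- 1 row(s) from e found no s partner → padded with NULL.

NULL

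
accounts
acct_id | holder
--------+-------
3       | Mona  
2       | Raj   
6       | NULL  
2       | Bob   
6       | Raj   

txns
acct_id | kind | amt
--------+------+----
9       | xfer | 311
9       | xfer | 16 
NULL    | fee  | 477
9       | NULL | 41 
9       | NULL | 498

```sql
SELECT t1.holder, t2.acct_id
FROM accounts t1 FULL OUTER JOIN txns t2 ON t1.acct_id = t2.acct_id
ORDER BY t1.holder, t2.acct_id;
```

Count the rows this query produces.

10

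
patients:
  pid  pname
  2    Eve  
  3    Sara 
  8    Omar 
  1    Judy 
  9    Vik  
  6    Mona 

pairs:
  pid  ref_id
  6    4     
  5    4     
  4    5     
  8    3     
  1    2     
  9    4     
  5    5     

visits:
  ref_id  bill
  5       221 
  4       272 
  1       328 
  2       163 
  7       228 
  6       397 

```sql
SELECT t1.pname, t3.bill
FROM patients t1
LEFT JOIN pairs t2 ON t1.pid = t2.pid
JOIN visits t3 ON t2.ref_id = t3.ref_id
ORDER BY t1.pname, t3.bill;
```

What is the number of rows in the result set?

Evaluate left to right. First `patients t1 LEFT JOIN pairs t2` on pid: 6 row(s).
Then INNER JOIN `visits t3` on ref_id: keep only rows whose t2.ref_id appears in t3.
Result: 3 row(s).

3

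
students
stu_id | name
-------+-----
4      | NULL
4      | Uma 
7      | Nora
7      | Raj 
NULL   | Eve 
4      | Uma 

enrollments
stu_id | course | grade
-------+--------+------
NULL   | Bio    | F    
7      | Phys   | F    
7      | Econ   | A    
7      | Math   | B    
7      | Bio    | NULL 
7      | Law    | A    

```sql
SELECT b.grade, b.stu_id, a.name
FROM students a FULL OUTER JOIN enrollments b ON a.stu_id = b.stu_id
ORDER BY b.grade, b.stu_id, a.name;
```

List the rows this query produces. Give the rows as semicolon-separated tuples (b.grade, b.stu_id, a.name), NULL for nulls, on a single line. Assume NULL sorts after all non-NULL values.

(A, 7, Nora); (A, 7, Nora); (A, 7, Raj); (A, 7, Raj); (B, 7, Nora); (B, 7, Raj); (F, 7, Nora); (F, 7, Raj); (F, NULL, NULL); (NULL, 7, Nora); (NULL, 7, Raj); (NULL, NULL, Eve); (NULL, NULL, Uma); (NULL, NULL, Uma); (NULL, NULL, NULL)

FULL OUTER JOIN keeps every row from both sides; unmatched rows get NULL for the other side's columns.
Matching on a.stu_id = b.stu_id. A NULL in a compared column never satisfies the condition.
- a (stu_id=4) has no partner → padded with NULL.
- a (stu_id=4) has no partner → padded with NULL.
- a (stu_id=7) pairs with 5 row(s) of b.
- a (stu_id=7) pairs with 5 row(s) of b.
- a (stu_id=NULL) has no partner → padded with NULL.
- a (stu_id=4) has no partner → padded with NULL.
- 1 row(s) from b found no a partner → padded with NULL.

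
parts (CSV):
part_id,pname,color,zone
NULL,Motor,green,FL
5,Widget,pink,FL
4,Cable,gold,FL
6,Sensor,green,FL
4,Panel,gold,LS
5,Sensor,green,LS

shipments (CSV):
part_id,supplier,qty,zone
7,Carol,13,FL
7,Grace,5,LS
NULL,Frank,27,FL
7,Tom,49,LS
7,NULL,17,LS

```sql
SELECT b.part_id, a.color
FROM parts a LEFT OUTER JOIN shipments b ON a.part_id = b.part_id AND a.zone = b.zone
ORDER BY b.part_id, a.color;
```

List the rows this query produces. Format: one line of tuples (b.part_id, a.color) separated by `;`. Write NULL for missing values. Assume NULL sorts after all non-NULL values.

LEFT JOIN keeps every row from `parts`; unmatched rows get NULL for `shipments`'s columns.
Matching on a.part_id = b.part_id AND a.zone = b.zone. A NULL in a compared column never satisfies the condition.
- part_id=NULL, zone=FL: no b row matches, row kept with b columns NULL.
- part_id=5, zone=FL: no b row matches, row kept with b columns NULL.
- part_id=4, zone=FL: no b row matches, row kept with b columns NULL.
- part_id=6, zone=FL: no b row matches, row kept with b columns NULL.
- part_id=4, zone=LS: no b row matches, row kept with b columns NULL.
- part_id=5, zone=LS: no b row matches, row kept with b columns NULL.
After projecting and ordering:
b.part_id | a.color
NULL | gold
NULL | gold
NULL | green
NULL | green
NULL | green
NULL | pink

(NULL, gold); (NULL, gold); (NULL, green); (NULL, green); (NULL, green); (NULL, pink)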